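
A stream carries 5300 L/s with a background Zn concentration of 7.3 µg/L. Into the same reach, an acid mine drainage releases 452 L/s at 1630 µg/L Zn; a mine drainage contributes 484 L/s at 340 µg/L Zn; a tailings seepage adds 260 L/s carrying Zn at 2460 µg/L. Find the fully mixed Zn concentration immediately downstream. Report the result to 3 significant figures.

243 µg/L

After mixing, C = (5300·7.300 + 452.0·1630 + 484.0·340.0 + 260.0·2460) / 6496 = 1580000/6496 = 243.2 µg/L.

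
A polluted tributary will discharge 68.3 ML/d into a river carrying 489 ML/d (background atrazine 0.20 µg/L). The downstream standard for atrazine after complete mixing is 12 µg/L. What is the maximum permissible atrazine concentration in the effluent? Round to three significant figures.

96.5 µg/L

At the limit, (Qr·Cr + Qe·Cₑ)/(Qr + Qe) = 12:
Cₑ = (557.3·12 − 489.0·0.2000) / 68.30 = 96.48 µg/L.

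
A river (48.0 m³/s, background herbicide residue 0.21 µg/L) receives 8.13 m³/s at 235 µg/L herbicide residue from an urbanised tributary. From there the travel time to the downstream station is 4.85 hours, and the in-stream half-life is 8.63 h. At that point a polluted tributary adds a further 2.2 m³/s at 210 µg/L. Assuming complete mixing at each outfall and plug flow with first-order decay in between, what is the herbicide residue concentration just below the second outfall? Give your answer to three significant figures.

Mass balance: C = (48.00·0.2100 + 8.130·235.0) / 56.13 = 1921/56.13 = 34.22 µg/L; combined flow 56.13 m³/s.
Half-life 8.63 h → k = ln 2 / 8.63 = 0.08032 h⁻¹ = 1.928 d⁻¹.
First-order decay: C = 34.22·exp(−k·t) = 34.22·0.6774 = 23.18 µg/L.
At the second outfall, C = (56.13·23.18 + 2.200·210.0) / (56.13 + 2.200) = 30.22 µg/L.

30.2 µg/L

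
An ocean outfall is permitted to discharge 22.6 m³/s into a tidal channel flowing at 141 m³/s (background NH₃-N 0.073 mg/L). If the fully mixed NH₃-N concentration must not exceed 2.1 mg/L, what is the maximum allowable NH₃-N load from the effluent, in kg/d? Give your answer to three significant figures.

Mass balance at the limit: 141.0·0.07300 + 22.60·Cₑ = 163.6·2.1 → Cₑ = 14.75 mg/L.
Load = 22.60 m³/s × 14.75 g/m³ × 86 400 s/d = 28790 kg/d.

28800 kg/d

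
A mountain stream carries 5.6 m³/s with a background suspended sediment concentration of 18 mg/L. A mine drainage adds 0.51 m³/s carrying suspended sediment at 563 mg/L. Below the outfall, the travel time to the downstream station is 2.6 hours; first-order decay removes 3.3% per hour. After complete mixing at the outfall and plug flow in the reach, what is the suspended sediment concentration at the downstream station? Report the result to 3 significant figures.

58.2 mg/L

Mixed concentration C = ΣQC/ΣQ = (5.600·18.00 + 0.5100·563.0) / 6.110 = 387.9/6.110 = 63.49 mg/L.
3.3%/h lost → k = −ln(1 − 0.033) = 0.03356 h⁻¹.
Decay over the reach: 63.49·exp(−kt) = 63.49·0.9165 = 58.19 mg/L.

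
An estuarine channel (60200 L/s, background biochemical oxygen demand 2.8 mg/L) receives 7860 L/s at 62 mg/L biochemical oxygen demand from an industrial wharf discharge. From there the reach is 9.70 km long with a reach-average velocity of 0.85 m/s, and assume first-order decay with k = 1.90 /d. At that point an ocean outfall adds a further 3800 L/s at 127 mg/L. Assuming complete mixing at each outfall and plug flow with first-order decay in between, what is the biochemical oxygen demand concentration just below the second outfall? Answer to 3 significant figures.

Flow-weighted average: C = (60200·2.800 + 7860·62.00) / 68060 = 655900/68060 = 9.637 mg/L; combined flow 68060 L/s.
Travel time t = 9.70·1000 / 0.85 = 11410 s = 3.170 h.
Applying C = C₀e^(−kt): 9.637 × 0.7781 = 7.498 mg/L.
Second outfall: C = (68060·7.498 + 3800·127.0)/71860 = 13.82 mg/L.

13.8 mg/L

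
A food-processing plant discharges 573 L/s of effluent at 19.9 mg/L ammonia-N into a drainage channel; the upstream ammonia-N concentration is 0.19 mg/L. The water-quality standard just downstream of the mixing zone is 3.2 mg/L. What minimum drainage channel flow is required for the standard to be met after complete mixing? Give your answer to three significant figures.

3180 L/s

Set C_mix = 3.2: (Q·0.1900 + 573.0·19.90) / (Q + 573.0) = 3.2
→ Q = 573.0·(19.90 − 3.2)/(3.2 − 0.1900) = 3179 L/s.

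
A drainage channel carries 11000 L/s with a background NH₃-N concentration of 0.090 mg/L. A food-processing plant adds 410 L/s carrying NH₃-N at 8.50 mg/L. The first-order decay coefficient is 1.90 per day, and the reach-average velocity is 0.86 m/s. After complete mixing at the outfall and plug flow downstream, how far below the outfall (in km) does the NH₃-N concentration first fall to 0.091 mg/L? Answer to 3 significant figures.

57.1 km

Mass balance: C = (11000·0.09000 + 410.0·8.500) / 11410 = 4475/11410 = 0.3922 mg/L.
Set 0.3922·exp(−k·t) = 0.091 → t = ln(0.3922/0.091)/k = 66430 s = 18.45 h.
Distance = v·t = 0.86·66430 = 57130 m = 57.13 km.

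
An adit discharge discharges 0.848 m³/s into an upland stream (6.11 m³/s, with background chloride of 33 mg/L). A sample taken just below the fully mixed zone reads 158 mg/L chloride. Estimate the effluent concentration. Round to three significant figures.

1060 mg/L

Mass balance: 6.110·33.00 + 0.8480·Cₑ = 6.958·158.0
→ Cₑ = (6.958·158.0 − 6.110·33.00) / 0.8480 = 1059 mg/L.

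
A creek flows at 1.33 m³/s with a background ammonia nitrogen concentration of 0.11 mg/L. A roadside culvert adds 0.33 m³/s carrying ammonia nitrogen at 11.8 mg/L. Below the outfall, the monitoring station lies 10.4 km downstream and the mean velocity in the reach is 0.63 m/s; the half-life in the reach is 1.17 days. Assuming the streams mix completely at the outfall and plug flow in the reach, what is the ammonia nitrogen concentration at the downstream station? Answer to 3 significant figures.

Flow-weighted average: C = (1.330·0.1100 + 0.3300·11.80) / 1.660 = 4.040/1.660 = 2.434 mg/L.
Travel time t = 10.4·1000 / 0.63 = 16510 s = 4.586 h.
Half-life 1.17 d → k = ln 2 / 1.17 = 0.5924 d⁻¹.
First-order decay: C = 2.434·exp(−k·t) = 2.434·0.8930 = 2.173 mg/L.

2.17 mg/L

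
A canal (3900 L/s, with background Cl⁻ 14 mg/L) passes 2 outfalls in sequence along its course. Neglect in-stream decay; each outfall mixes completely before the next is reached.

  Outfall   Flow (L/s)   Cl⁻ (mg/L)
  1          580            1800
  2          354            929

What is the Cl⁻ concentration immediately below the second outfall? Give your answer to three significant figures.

295 mg/L

After outfall 1: Q = 3900 + 580.0 = 4480 L/s; C = (3900·14.00 + 580.0·1800)/4480 = 245.2 mg/L.
After outfall 2: Q = 4480 + 354.0 = 4834 L/s; C = (4480·245.2 + 354.0·929.0)/4834 = 295.3 mg/L.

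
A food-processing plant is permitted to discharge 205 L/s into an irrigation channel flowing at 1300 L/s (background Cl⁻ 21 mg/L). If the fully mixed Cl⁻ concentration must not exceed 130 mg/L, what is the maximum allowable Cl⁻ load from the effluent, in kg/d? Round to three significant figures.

14500 kg/d

Mass balance at the limit: 1300·21.00 + 205.0·Cₑ = 1505·130 → Cₑ = 821.2 mg/L.
205.0 L/s = 0.2050 m³/s. Load = 0.2050 m³/s × 821.2 g/m³ × 86 400 s/d = 14550 kg/d.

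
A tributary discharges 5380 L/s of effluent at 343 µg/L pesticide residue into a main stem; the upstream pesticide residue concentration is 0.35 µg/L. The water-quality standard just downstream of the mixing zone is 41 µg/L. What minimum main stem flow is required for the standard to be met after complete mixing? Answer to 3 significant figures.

40000 L/s

Set C_mix = 41: (Q·0.3500 + 5380·343.0) / (Q + 5380) = 41
→ Q = 5380·(343.0 − 41)/(41 − 0.3500) = 39970 L/s.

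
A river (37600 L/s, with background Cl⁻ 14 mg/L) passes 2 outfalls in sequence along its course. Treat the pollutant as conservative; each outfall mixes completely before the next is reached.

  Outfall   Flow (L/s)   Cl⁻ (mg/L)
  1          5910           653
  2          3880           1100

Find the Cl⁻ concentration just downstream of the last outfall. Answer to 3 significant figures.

After outfall 1: Q = 37600 + 5910 = 43510 L/s; C = (37600·14.00 + 5910·653.0)/43510 = 100.8 mg/L.
After outfall 2: Q = 43510 + 3880 = 47390 L/s; C = (43510·100.8 + 3880·1100)/47390 = 182.6 mg/L.

183 mg/L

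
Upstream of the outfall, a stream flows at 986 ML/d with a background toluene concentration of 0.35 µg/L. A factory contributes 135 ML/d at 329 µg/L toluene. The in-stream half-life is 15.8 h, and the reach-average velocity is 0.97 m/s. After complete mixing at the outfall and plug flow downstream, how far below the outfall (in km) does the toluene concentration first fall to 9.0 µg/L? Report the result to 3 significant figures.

Flow-weighted average: C = (986.0·0.3500 + 135.0·329.0) / 1121 = 44760/1121 = 39.93 µg/L.
Half-life 15.8 h → k = ln 2 / 15.8 = 0.04387 h⁻¹ = 1.053 d⁻¹.
Set 39.93·exp(−k·t) = 9.0 → t = ln(39.93/9.0)/k = 122300 s = 33.96 h.
Distance = v·t = 0.97·122300 = 118600 m = 118.6 km.

119 km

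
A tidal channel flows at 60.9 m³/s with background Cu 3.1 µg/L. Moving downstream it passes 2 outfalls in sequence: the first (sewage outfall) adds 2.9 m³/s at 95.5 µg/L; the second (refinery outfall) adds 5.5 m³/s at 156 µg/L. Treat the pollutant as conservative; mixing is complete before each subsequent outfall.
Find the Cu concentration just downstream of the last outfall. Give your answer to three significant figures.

19.1 µg/L

Below outfall 1: Q → 63.80 m³/s, C = (60.90·3.100 + 2.900·95.50)/63.80 = 7.300 µg/L.
Below outfall 2: Q → 69.30 m³/s, C = (63.80·7.300 + 5.500·156.0)/69.30 = 19.10 µg/L.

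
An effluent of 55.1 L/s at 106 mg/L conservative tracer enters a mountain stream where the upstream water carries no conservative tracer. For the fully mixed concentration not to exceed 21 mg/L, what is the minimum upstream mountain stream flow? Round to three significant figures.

223 L/s

Set C_mix = 21: (Q·0 + 55.10·106.0) / (Q + 55.10) = 21
→ Q = 55.10·(106.0 − 21)/(21 − 0) = 223.0 L/s.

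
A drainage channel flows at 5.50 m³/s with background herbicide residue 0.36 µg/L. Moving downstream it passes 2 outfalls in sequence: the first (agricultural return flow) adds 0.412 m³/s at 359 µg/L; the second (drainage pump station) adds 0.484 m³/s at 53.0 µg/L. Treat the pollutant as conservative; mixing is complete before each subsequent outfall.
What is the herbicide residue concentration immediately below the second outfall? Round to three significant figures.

27.4 µg/L

Outfall 1: combined Q = 5.912 m³/s; C = (5.500·0.3600 + 0.4120·359.0)/5.912 = 25.35 µg/L.
Outfall 2: combined Q = 6.396 m³/s; C = (5.912·25.35 + 0.4840·53.00)/6.396 = 27.45 µg/L.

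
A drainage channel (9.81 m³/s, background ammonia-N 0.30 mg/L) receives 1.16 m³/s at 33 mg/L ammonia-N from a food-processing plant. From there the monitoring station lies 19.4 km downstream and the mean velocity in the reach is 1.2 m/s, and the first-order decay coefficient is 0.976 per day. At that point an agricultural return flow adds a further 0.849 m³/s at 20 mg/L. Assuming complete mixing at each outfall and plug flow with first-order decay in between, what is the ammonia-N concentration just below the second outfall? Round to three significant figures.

Flow-weighted average: C = (9.810·0.3000 + 1.160·33.00) / 10.97 = 41.22/10.97 = 3.758 mg/L; combined flow 10.97 m³/s.
Travel time t = 19.4·1000 / 1.2 = 16170 s = 4.491 h.
Applying C = C₀e^(−kt): 3.758 × 0.8331 = 3.131 mg/L.
At the second outfall, C = (10.97·3.131 + 0.8490·20.00) / (10.97 + 0.8490) = 4.342 mg/L.

4.34 mg/L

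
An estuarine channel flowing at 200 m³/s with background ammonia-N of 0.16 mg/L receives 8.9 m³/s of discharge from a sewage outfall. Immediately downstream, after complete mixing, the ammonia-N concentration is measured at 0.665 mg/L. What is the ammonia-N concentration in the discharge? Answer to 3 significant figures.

Mass balance: 200.0·0.1600 + 8.900·Cₑ = 208.9·0.6650
→ Cₑ = (208.9·0.6650 − 200.0·0.1600) / 8.900 = 12.01 mg/L.

12.0 mg/L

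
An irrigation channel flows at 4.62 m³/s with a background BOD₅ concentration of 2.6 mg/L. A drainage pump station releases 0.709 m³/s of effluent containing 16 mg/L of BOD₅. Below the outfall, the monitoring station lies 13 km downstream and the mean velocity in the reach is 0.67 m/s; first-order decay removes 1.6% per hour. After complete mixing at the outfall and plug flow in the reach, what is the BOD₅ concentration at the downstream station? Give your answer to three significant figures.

4.02 mg/L

Flow-weighted average: C = (4.620·2.600 + 0.7090·16.00) / 5.329 = 23.36/5.329 = 4.383 mg/L.
Travel time t = 13·1000 / 0.67 = 19400 s = 5.390 h.
1.6%/h lost → k = −ln(1 − 0.016) = 0.01613 h⁻¹.
First-order decay: C = 4.383·exp(−k·t) = 4.383·0.9167 = 4.018 mg/L.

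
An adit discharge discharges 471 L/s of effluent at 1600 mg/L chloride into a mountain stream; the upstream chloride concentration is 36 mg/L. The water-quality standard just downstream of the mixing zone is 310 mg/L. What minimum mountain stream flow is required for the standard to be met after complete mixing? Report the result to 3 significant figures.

2220 L/s

Set C_mix = 310: (Q·36.00 + 471.0·1600) / (Q + 471.0) = 310
→ Q = 471.0·(1600 − 310)/(310 − 36.00) = 2217 L/s.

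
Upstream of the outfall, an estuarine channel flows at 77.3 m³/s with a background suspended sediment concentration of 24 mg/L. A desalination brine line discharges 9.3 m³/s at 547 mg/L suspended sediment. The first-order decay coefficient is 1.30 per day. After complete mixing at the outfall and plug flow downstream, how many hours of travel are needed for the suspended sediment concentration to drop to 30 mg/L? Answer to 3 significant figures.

18.1 h

Conservation of mass: C = (77.30·24.00 + 9.300·547.0) / 86.60 = 6942/86.60 = 80.17 mg/L.
80.17·exp(−k·t) = 30 → t = ln(80.17/30)/k = 65320 s = 18.15 h.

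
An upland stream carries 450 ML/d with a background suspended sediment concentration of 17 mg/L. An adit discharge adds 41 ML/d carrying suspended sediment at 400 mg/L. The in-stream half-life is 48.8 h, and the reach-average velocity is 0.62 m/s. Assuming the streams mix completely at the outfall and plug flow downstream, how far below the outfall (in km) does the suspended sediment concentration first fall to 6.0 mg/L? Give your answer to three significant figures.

330 km

Mass balance: C = (450.0·17.00 + 41.00·400.0) / 491.0 = 24050/491.0 = 48.98 mg/L.
Half-life 48.8 h → k = ln 2 / 48.8 = 0.01420 h⁻¹ = 0.3409 d⁻¹.
Set 48.98·exp(−k·t) = 6.0 → t = ln(48.98/6.0)/k = 532200 s = 147.8 h.
Distance = v·t = 0.62·532200 = 329900 m = 329.9 km.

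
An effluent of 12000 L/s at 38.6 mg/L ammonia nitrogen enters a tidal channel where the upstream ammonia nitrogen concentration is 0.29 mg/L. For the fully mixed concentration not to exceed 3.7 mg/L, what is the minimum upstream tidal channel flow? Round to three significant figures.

123000 L/s

Set C_mix = 3.7: (Q·0.2900 + 12000·38.60) / (Q + 12000) = 3.7
→ Q = 12000·(38.60 − 3.7)/(3.7 − 0.2900) = 122800 L/s.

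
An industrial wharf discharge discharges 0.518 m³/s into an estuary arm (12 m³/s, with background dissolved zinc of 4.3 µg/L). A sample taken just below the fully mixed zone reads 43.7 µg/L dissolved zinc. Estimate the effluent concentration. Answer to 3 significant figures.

956 µg/L

Mass balance: 12.00·4.300 + 0.5180·Cₑ = 12.52·43.70
→ Cₑ = (12.52·43.70 − 12.00·4.300) / 0.5180 = 956.4 µg/L.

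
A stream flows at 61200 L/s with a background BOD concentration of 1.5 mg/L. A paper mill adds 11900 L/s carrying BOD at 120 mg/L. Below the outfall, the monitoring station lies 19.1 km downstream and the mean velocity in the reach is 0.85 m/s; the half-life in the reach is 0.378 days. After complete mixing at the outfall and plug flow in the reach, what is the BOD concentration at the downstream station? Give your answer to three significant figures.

After mixing, C = (61200·1.500 + 11900·120.0) / 73100 = 1520000/73100 = 20.79 mg/L.
Travel time t = 19.1·1000 / 0.85 = 22470 s = 6.242 h.
Half-life 0.378 d → k = ln 2 / 0.378 = 1.834 d⁻¹.
Applying C = C₀e^(−kt): 20.79 × 0.6207 = 12.90 mg/L.

12.9 mg/L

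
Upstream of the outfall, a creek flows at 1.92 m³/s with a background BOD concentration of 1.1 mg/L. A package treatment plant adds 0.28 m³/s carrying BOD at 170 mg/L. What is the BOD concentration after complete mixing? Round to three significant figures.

22.6 mg/L

Mixed concentration C = ΣQC/ΣQ = (1.920·1.100 + 0.2800·170.0) / 2.200 = 49.71/2.200 = 22.60 mg/L.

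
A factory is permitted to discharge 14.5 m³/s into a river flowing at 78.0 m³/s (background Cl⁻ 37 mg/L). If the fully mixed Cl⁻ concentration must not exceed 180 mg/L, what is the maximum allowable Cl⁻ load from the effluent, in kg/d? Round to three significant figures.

Mass balance at the limit: 78.00·37.00 + 14.50·Cₑ = 92.50·180 → Cₑ = 949.2 mg/L.
Load = 14.50 m³/s × 949.2 g/m³ × 86 400 s/d = 1189000 kg/d.

1190000 kg/d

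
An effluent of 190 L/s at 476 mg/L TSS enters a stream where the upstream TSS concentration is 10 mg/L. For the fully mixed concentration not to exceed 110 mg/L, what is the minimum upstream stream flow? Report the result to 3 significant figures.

695 L/s

Set C_mix = 110: (Q·10.00 + 190.0·476.0) / (Q + 190.0) = 110
→ Q = 190.0·(476.0 − 110)/(110 − 10.00) = 695.4 L/s.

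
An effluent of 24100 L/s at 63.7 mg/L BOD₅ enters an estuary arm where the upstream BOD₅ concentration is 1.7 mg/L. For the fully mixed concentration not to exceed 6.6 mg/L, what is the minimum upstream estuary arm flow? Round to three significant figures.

Set C_mix = 6.6: (Q·1.700 + 24100·63.70) / (Q + 24100) = 6.6
→ Q = 24100·(63.70 − 6.6)/(6.6 − 1.700) = 280800 L/s.

281000 L/s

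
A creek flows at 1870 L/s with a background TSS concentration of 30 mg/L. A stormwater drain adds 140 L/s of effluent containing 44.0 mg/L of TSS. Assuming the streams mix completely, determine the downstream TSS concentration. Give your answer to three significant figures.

Flow-weighted average: C = (1870·30.00 + 140.0·44.00) / 2010 = 62260/2010 = 30.98 mg/L.

31.0 mg/L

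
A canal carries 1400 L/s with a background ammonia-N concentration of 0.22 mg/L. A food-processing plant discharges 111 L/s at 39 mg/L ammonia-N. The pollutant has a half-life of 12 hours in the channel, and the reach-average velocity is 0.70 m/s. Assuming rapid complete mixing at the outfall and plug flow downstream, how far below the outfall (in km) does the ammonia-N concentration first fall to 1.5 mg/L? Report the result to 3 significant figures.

31.2 km

Conservation of mass: C = (1400·0.2200 + 111.0·39.00) / 1511 = 4637/1511 = 3.069 mg/L.
Half-life 12 h → k = ln 2 / 12 = 0.05776 h⁻¹ = 1.386 d⁻¹.
Set 3.069·exp(−k·t) = 1.5 → t = ln(3.069/1.5)/k = 44610 s = 12.39 h.
Distance = v·t = 0.70·44610 = 31230 m = 31.23 km.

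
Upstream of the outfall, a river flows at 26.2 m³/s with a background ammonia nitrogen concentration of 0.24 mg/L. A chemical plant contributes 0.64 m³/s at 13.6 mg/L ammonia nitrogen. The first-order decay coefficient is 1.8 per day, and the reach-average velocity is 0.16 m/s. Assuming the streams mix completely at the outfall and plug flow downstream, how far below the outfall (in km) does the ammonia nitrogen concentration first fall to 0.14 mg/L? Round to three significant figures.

10.6 km

After mixing, C = (26.20·0.2400 + 0.6400·13.60) / 26.84 = 14.99/26.84 = 0.5586 mg/L.
Set 0.5586·exp(−k·t) = 0.14 → t = ln(0.5586/0.14)/k = 66420 s = 18.45 h.
Distance = v·t = 0.16·66420 = 10630 m = 10.63 km.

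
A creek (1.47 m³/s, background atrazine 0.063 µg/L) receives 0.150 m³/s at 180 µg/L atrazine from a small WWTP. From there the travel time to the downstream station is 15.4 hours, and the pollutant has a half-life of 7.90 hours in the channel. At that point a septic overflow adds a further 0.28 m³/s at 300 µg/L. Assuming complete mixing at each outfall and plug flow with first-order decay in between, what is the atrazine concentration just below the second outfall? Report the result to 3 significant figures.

47.9 µg/L

Conservation of mass: C = (1.470·0.06300 + 0.1500·180.0) / 1.620 = 27.09/1.620 = 16.72 µg/L; combined flow 1.620 m³/s.
Half-life 7.90 h → k = ln 2 / 7.90 = 0.08774 h⁻¹ = 2.106 d⁻¹.
After decay, C = 16.72 × e^(−kt) = 16.72 × 0.2589 = 4.330 µg/L.
At the second outfall, C = (1.620·4.330 + 0.2800·300.0) / (1.620 + 0.2800) = 47.90 µg/L.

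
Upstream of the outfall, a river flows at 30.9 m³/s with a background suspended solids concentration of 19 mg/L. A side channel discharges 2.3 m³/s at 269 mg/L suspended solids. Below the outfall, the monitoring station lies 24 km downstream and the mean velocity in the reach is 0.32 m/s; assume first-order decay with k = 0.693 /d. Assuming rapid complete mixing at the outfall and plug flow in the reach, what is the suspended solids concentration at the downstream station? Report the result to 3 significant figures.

19.9 mg/L

After mixing, C = (30.90·19.00 + 2.300·269.0) / 33.20 = 1206/33.20 = 36.32 mg/L.
Travel time t = 24·1000 / 0.32 = 75000 s = 20.83 h.
After decay, C = 36.32 × e^(−kt) = 36.32 × 0.5480 = 19.90 mg/L.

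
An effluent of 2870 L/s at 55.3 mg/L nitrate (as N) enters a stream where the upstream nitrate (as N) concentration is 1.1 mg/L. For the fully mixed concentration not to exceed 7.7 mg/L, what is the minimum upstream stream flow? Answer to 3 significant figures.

Set C_mix = 7.7: (Q·1.100 + 2870·55.30) / (Q + 2870) = 7.7
→ Q = 2870·(55.30 − 7.7)/(7.7 − 1.100) = 20700 L/s.

20700 L/s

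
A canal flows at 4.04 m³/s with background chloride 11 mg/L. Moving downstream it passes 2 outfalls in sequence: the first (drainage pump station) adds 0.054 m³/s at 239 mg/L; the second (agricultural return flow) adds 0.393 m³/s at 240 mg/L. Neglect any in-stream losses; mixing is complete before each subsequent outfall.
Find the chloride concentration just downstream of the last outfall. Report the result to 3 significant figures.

Below outfall 1: Q → 4.094 m³/s, C = (4.040·11.00 + 0.05400·239.0)/4.094 = 14.01 mg/L.
Below outfall 2: Q → 4.487 m³/s, C = (4.094·14.01 + 0.3930·240.0)/4.487 = 33.80 mg/L.

33.8 mg/L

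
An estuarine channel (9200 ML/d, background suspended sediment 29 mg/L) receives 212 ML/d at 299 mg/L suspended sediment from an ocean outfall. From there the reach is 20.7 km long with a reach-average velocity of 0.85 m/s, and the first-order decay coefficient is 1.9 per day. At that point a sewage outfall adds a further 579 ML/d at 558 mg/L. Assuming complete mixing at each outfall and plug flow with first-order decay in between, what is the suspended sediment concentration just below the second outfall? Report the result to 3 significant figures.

Mass balance: C = (9200·29.00 + 212.0·299.0) / 9412 = 330200/9412 = 35.08 mg/L; combined flow 9412 ML/d.
Travel time t = 20.7·1000 / 0.85 = 24350 s = 6.765 h.
First-order decay: C = 35.08·exp(−k·t) = 35.08·0.5854 = 20.54 mg/L.
Second outfall: C = (9412·20.54 + 579.0·558.0)/9991 = 51.68 mg/L.

51.7 mg/L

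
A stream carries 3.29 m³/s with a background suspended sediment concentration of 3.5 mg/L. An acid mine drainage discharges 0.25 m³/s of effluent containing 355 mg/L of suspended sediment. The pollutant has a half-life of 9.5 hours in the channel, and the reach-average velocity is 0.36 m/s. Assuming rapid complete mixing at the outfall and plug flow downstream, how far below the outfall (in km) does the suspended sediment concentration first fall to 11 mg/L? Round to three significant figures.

16.8 km

Flow-weighted average: C = (3.290·3.500 + 0.2500·355.0) / 3.540 = 100.3/3.540 = 28.32 mg/L.
Half-life 9.5 h → k = ln 2 / 9.5 = 0.07296 h⁻¹ = 1.751 d⁻¹.
Set 28.32·exp(−k·t) = 11 → t = ln(28.32/11)/k = 46670 s = 12.96 h.
Distance = v·t = 0.36·46670 = 16800 m = 16.80 km.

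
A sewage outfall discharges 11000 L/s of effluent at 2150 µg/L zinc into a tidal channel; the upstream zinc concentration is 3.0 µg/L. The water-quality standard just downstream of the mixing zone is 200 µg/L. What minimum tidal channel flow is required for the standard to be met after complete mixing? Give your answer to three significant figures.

109000 L/s

Set C_mix = 200: (Q·3.000 + 11000·2150) / (Q + 11000) = 200
→ Q = 11000·(2150 − 200)/(200 − 3.000) = 108900 L/s.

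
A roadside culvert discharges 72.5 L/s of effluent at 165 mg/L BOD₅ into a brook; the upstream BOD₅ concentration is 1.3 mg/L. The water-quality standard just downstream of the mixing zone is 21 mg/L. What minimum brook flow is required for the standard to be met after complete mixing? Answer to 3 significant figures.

Set C_mix = 21: (Q·1.300 + 72.50·165.0) / (Q + 72.50) = 21
→ Q = 72.50·(165.0 − 21)/(21 − 1.300) = 529.9 L/s.

530 L/s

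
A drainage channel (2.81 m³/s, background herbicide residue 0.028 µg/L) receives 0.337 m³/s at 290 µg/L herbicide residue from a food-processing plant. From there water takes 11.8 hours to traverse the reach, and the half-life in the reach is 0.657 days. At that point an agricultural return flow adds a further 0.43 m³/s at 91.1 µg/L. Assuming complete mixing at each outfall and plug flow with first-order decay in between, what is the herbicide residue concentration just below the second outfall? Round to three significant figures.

27.2 µg/L

Conservation of mass: C = (2.810·0.02800 + 0.3370·290.0) / 3.147 = 97.81/3.147 = 31.08 µg/L; combined flow 3.147 m³/s.
Half-life 0.657 d → k = ln 2 / 0.657 = 1.055 d⁻¹.
First-order decay: C = 31.08·exp(−k·t) = 31.08·0.5953 = 18.50 µg/L.
At the second outfall, C = (3.147·18.50 + 0.4300·91.10) / (3.147 + 0.4300) = 27.23 µg/L.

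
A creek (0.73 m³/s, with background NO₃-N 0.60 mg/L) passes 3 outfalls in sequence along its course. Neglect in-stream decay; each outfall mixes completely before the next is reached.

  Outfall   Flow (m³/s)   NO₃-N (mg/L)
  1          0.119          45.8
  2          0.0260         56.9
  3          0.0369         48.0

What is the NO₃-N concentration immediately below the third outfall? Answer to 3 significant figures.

10.0 mg/L

After outfall 1: Q = 0.7300 + 0.1190 = 0.8490 m³/s; C = (0.7300·0.6000 + 0.1190·45.80)/0.8490 = 6.935 mg/L.
After outfall 2: Q = 0.8490 + 0.02600 = 0.8750 m³/s; C = (0.8490·6.935 + 0.02600·56.90)/0.8750 = 8.420 mg/L.
After outfall 3: Q = 0.8750 + 0.03690 = 0.9119 m³/s; C = (0.8750·8.420 + 0.03690·48.00)/0.9119 = 10.02 mg/L.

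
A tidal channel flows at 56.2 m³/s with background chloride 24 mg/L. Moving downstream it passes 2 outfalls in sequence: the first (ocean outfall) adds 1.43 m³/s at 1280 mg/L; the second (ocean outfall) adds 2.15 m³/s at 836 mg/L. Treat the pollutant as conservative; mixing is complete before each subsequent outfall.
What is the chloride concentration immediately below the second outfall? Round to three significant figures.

83.2 mg/L

Outfall 1: combined Q = 57.63 m³/s; C = (56.20·24.00 + 1.430·1280)/57.63 = 55.17 mg/L.
Outfall 2: combined Q = 59.78 m³/s; C = (57.63·55.17 + 2.150·836.0)/59.78 = 83.25 mg/L.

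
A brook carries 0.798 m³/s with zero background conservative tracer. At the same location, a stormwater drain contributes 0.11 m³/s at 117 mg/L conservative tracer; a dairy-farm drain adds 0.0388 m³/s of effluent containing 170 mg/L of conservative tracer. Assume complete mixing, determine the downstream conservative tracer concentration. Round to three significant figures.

20.6 mg/L

After mixing, C = (0.7980·0 + 0.1100·117.0 + 0.03880·170.0) / 0.9468 = 19.47/0.9468 = 20.56 mg/L.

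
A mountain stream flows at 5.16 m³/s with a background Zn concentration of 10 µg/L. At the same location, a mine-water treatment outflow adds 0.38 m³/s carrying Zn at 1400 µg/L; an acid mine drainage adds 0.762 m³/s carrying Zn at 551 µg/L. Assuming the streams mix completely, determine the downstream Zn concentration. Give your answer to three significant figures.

Conservation of mass: C = (5.160·10.00 + 0.3800·1400 + 0.7620·551.0) / 6.302 = 1003/6.302 = 159.2 µg/L.

159 µg/L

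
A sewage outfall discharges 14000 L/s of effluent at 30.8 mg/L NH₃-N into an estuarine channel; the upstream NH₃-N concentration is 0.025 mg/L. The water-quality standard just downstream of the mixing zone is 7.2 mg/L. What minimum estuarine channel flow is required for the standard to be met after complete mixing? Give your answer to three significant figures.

46000 L/s

Set C_mix = 7.2: (Q·0.02500 + 14000·30.80) / (Q + 14000) = 7.2
→ Q = 14000·(30.80 − 7.2)/(7.2 − 0.02500) = 46050 L/s.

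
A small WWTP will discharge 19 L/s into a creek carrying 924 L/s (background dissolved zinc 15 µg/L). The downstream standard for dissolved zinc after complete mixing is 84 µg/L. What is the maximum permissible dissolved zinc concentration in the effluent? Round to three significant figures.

3440 µg/L

At the limit, (Qr·Cr + Qe·Cₑ)/(Qr + Qe) = 84:
Cₑ = (943.0·84 − 924.0·15.00) / 19.00 = 3440 µg/L.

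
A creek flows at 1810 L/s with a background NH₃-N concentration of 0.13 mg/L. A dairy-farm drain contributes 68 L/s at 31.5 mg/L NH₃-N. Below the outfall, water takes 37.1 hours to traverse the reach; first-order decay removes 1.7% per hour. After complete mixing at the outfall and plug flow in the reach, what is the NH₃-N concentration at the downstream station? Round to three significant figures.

Conservation of mass: C = (1810·0.1300 + 68.00·31.50) / 1878 = 2377/1878 = 1.266 mg/L.
1.7%/h lost → k = −ln(1 − 0.017) = 0.01715 h⁻¹.
After decay, C = 1.266 × e^(−kt) = 1.266 × 0.5293 = 0.6701 mg/L.

0.670 mg/L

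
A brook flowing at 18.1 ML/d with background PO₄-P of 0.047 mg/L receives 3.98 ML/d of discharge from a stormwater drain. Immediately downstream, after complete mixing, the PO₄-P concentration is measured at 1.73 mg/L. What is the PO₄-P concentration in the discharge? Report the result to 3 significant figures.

9.38 mg/L

Mass balance: 18.10·0.04700 + 3.980·Cₑ = 22.08·1.730
→ Cₑ = (22.08·1.730 − 18.10·0.04700) / 3.980 = 9.384 mg/L.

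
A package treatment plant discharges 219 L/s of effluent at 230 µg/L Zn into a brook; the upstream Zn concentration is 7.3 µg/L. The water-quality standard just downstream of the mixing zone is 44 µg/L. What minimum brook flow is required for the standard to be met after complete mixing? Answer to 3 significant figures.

Set C_mix = 44: (Q·7.300 + 219.0·230.0) / (Q + 219.0) = 44
→ Q = 219.0·(230.0 − 44)/(44 − 7.300) = 1110 L/s.

1110 L/s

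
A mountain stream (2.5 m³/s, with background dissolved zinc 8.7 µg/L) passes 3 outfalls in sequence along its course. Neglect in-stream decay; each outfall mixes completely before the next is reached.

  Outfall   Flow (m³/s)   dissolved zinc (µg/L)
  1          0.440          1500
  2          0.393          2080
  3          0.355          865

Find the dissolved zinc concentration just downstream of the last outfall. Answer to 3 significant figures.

Outfall 1: combined Q = 2.940 m³/s; C = (2.500·8.700 + 0.4400·1500)/2.940 = 231.9 µg/L.
Outfall 2: combined Q = 3.333 m³/s; C = (2.940·231.9 + 0.3930·2080)/3.333 = 449.8 µg/L.
Outfall 3: combined Q = 3.688 m³/s; C = (3.333·449.8 + 0.3550·865.0)/3.688 = 489.8 µg/L.

490 µg/L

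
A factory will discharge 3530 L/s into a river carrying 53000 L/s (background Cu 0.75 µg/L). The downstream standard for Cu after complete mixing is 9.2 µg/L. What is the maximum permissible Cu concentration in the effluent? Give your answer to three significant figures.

At the limit, (Qr·Cr + Qe·Cₑ)/(Qr + Qe) = 9.2:
Cₑ = (56530·9.2 − 53000·0.7500) / 3530 = 136.1 µg/L.

136 µg/L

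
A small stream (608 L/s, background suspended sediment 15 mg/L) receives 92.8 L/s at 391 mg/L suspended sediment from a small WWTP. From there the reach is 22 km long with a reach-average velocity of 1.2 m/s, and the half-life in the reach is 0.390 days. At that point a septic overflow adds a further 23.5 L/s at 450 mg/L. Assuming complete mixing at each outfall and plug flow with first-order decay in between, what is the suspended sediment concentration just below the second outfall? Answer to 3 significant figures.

Conservation of mass: C = (608.0·15.00 + 92.80·391.0) / 700.8 = 45400/700.8 = 64.79 mg/L; combined flow 700.8 L/s.
Travel time t = 22·1000 / 1.2 = 18330 s = 5.093 h.
Half-life 0.390 d → k = ln 2 / 0.390 = 1.777 d⁻¹.
First-order decay: C = 64.79·exp(−k·t) = 64.79·0.6858 = 44.43 mg/L.
At the second outfall, C = (700.8·44.43 + 23.50·450.0) / (700.8 + 23.50) = 57.59 mg/L.

57.6 mg/L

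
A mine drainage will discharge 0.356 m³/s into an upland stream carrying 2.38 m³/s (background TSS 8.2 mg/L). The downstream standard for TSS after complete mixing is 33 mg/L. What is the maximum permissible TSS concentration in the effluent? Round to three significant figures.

199 mg/L

At the limit, (Qr·Cr + Qe·Cₑ)/(Qr + Qe) = 33:
Cₑ = (2.736·33 − 2.380·8.200) / 0.3560 = 198.8 mg/L.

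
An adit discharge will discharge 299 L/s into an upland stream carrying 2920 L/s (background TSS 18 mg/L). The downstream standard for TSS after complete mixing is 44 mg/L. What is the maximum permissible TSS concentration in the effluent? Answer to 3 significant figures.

At the limit, (Qr·Cr + Qe·Cₑ)/(Qr + Qe) = 44:
Cₑ = (3219·44 − 2920·18.00) / 299.0 = 297.9 mg/L.

298 mg/L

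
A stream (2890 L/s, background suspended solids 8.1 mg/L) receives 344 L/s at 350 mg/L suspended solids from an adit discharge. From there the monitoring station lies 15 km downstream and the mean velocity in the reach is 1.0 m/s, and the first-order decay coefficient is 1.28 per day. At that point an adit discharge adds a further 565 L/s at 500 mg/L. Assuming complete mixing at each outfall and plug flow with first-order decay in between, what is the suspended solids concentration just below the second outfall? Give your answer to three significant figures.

105 mg/L

Flow-weighted average: C = (2890·8.100 + 344.0·350.0) / 3234 = 143800/3234 = 44.47 mg/L; combined flow 3234 L/s.
Travel time t = 15·1000 / 1.0 = 15000 s = 4.167 h.
After decay, C = 44.47 × e^(−kt) = 44.47 × 0.8007 = 35.61 mg/L.
At the second outfall, C = (3234·35.61 + 565.0·500.0) / (3234 + 565.0) = 104.7 mg/L.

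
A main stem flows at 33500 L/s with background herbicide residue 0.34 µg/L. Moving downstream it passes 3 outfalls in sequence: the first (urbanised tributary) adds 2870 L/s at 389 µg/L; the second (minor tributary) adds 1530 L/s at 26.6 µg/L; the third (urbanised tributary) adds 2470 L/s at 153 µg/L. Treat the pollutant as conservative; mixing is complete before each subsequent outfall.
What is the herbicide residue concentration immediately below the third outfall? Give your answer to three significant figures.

Outfall 1: combined Q = 36370 L/s; C = (33500·0.3400 + 2870·389.0)/36370 = 31.01 µg/L.
Outfall 2: combined Q = 37900 L/s; C = (36370·31.01 + 1530·26.60)/37900 = 30.83 µg/L.
Outfall 3: combined Q = 40370 L/s; C = (37900·30.83 + 2470·153.0)/40370 = 38.31 µg/L.

38.3 µg/L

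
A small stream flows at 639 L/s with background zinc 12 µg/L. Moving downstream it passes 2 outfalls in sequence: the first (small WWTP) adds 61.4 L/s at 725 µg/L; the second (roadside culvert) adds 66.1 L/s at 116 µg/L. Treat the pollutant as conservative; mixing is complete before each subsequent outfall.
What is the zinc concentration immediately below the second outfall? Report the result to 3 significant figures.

78.1 µg/L

Outfall 1: combined Q = 700.4 L/s; C = (639.0·12.00 + 61.40·725.0)/700.4 = 74.50 µg/L.
Outfall 2: combined Q = 766.5 L/s; C = (700.4·74.50 + 66.10·116.0)/766.5 = 78.08 µg/L.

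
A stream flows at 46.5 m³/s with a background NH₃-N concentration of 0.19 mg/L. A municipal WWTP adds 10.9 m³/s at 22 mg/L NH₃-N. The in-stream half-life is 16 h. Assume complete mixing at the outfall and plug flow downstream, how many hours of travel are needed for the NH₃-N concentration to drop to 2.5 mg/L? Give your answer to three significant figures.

Conservation of mass: C = (46.50·0.1900 + 10.90·22.00) / 57.40 = 248.6/57.40 = 4.332 mg/L.
Half-life 16 h → k = ln 2 / 16 = 0.04332 h⁻¹ = 1.040 d⁻¹.
4.332·exp(−k·t) = 2.5 → t = ln(4.332/2.5)/k = 45680 s = 12.69 h.

12.7 h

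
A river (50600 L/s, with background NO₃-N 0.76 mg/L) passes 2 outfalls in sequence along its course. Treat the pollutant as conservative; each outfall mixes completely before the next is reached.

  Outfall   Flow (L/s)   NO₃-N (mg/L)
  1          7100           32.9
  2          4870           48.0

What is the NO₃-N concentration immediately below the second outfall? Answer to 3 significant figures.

8.08 mg/L

Below outfall 1: Q → 57700 L/s, C = (50600·0.7600 + 7100·32.90)/57700 = 4.715 mg/L.
Below outfall 2: Q → 62570 L/s, C = (57700·4.715 + 4870·48.00)/62570 = 8.084 mg/L.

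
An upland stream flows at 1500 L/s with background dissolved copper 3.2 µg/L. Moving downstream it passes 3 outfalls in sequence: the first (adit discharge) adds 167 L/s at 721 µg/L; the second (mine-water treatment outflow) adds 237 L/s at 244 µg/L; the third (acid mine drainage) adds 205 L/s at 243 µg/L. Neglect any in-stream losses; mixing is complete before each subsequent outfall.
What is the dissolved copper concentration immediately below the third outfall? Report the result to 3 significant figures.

110 µg/L

After outfall 1: Q = 1500 + 167.0 = 1667 L/s; C = (1500·3.200 + 167.0·721.0)/1667 = 75.11 µg/L.
After outfall 2: Q = 1667 + 237.0 = 1904 L/s; C = (1667·75.11 + 237.0·244.0)/1904 = 96.13 µg/L.
After outfall 3: Q = 1904 + 205.0 = 2109 L/s; C = (1904·96.13 + 205.0·243.0)/2109 = 110.4 µg/L.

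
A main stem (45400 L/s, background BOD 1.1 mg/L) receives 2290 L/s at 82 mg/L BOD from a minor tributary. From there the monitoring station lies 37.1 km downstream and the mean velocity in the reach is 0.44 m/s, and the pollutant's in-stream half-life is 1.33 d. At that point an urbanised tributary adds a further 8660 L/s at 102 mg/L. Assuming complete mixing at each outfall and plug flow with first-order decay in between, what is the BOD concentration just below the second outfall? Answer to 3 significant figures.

After mixing, C = (45400·1.100 + 2290·82.00) / 47690 = 237700/47690 = 4.985 mg/L; combined flow 47690 L/s.
Travel time t = 37.1·1000 / 0.44 = 84320 s = 23.42 h.
Half-life 1.33 d → k = ln 2 / 1.33 = 0.5212 d⁻¹.
After decay, C = 4.985 × e^(−kt) = 4.985 × 0.6013 = 2.997 mg/L.
At the second outfall, C = (47690·2.997 + 8660·102.0) / (47690 + 8660) = 18.21 mg/L.

18.2 mg/L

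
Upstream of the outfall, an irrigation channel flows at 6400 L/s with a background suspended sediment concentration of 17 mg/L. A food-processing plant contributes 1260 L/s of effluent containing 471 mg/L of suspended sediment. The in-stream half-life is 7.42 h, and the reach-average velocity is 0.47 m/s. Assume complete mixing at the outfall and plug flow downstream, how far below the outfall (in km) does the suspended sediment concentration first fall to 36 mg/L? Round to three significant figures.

Mixed concentration C = ΣQC/ΣQ = (6400·17.00 + 1260·471.0) / 7660 = 702300/7660 = 91.68 mg/L.
Half-life 7.42 h → k = ln 2 / 7.42 = 0.09342 h⁻¹ = 2.242 d⁻¹.
Set 91.68·exp(−k·t) = 36 → t = ln(91.68/36)/k = 36020 s = 10.01 h.
Distance = v·t = 0.47·36020 = 16930 m = 16.93 km.

16.9 km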